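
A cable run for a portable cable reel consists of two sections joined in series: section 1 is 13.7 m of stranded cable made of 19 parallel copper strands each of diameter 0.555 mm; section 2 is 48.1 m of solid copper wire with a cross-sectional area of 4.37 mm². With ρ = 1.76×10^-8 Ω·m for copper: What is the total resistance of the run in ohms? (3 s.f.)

Section 1: A_strand = π(2.7750e-04)² = 2.419e-07 m²; R₁ = ρL/(N·A_s) = (1.76×10^-8)(13.7)/(19×2.419e-07) = 0.05246 Ω
Section 2: A = 4.37 mm² = 4.370e-06 m²
R₂ = (1.76×10^-8)(48.1)/(4.370e-06) = 0.1937 Ω
R = R₁ + R₂ = 0.246 Ω

0.246 Ω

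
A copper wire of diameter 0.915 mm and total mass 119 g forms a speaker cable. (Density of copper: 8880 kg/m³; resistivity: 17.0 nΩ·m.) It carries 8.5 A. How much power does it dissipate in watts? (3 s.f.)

38.1 W

ρ = 17.0 nΩ·m = 1.70×10^-8 Ω·m
A = π(d/2)² = π(4.5750e-04 m)² = 6.5755e-07 m²
L = m/(density·A) = 0.119/(8880×6.5755e-07) = 20.38 m
R = ρL/A = (1.70×10^-8)(20.38)/(6.5755e-07) = 0.5269 Ω
P = I²R = (8.5)² × 0.5269 = 38.1 W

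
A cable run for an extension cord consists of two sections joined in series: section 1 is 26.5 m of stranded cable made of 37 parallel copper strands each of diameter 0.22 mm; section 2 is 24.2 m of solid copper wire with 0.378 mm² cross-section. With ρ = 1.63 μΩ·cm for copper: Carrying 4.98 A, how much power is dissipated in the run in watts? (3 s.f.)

ρ = 1.63 μΩ·cm = 1.63×10^-8 Ω·m
Section 1: A_strand = π(1.1000e-04)² = 3.801e-08 m²; R₁ = ρL/(N·A_s) = (1.63×10^-8)(26.5)/(37×3.801e-08) = 0.3071 Ω
Section 2: A = 0.378 mm² = 3.780e-07 m²
R₂ = (1.63×10^-8)(24.2)/(3.780e-07) = 1.044 Ω
R = R₁ + R₂ = 1.351 Ω
P = I²R = (4.98)² × 1.351 = 33.5 W

33.5 W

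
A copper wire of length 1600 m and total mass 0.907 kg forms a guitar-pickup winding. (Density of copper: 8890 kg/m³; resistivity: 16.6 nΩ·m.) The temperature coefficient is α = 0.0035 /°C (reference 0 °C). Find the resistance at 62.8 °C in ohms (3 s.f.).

508 Ω

ρ = 16.6 nΩ·m = 1.66×10^-8 Ω·m
A = m/(density·L) = 0.907/(8890×1600) = 6.3765e-08 m²
R = ρL/A = (1.66×10^-8)(1600)/(6.3765e-08) = 416.5 Ω
R(62.8 °C) = 416.5 × (1 + 0.0035×62.8) = 508 Ω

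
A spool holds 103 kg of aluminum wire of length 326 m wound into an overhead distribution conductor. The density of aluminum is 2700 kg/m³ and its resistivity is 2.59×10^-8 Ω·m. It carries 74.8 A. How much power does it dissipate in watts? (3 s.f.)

404 W

A = m/(density·L) = 103/(2700×326) = 1.1702e-04 m²
R = ρL/A = (2.59×10^-8)(326)/(1.1702e-04) = 0.07215 Ω
P = I²R = (74.8)² × 0.07215 = 404 W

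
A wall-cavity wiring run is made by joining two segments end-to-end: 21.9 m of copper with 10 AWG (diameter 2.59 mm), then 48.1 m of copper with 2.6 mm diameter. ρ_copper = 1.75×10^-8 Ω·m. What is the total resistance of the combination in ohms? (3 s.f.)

0.231 Ω

Segment 1: A = π(2.59/2 mm)² = π(1.2950e-03 m)² = 5.269e-06 m²
R₁ = ρL/A = (1.75×10^-8)(21.9)/(5.269e-06) = 0.07274 Ω
Segment 2: A = π(d/2)² = π(1.3000e-03 m)² = 5.309e-06 m²
R₂ = (1.75×10^-8)(48.1)/(5.309e-06) = 0.1585 Ω
R = R₁ + R₂ = 0.231 Ω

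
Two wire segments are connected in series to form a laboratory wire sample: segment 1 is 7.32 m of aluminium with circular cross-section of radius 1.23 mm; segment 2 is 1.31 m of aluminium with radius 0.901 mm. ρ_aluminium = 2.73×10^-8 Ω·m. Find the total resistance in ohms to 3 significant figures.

Segment 1: A = πr² = π(1.2300e-03 m)² = 4.753e-06 m²
R₁ = ρL/A = (2.73×10^-8)(7.32)/(4.753e-06) = 0.04204 Ω
Segment 2: A = πr² = π(9.0100e-04 m)² = 2.550e-06 m²
R₂ = (2.73×10^-8)(1.31)/(2.550e-06) = 0.01402 Ω
R = R₁ + R₂ = 0.0561 Ω

0.0561 Ω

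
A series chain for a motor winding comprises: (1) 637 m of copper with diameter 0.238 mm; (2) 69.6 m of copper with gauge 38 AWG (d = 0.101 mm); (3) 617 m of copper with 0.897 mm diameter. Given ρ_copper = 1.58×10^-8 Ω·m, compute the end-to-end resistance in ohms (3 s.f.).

Seg 1: A = π(d/2)² = π(1.1900e-04 m)² = 4.449e-08 m²
R_1 = (1.58×10^-8)(637)/(4.449e-08) = 226.2 Ω
Seg 2: A = π(0.101/2 mm)² = π(5.0500e-05 m)² = 8.012e-09 m²
R_2 = (1.58×10^-8)(69.6)/(8.012e-09) = 137.3 Ω
Seg 3: A = π(d/2)² = π(4.4850e-04 m)² = 6.319e-07 m²
R_3 = (1.58×10^-8)(617)/(6.319e-07) = 15.43 Ω
R_total = R_1 + R_2 + R_3 = 379 Ω

379 Ω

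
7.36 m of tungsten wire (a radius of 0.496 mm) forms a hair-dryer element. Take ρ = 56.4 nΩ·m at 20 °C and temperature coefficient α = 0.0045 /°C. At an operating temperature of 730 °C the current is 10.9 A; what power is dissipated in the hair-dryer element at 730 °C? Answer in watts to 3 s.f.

268 W

ρ = 56.4 nΩ·m = 5.64×10^-8 Ω·m
A = πr² = π(4.9600e-04 m)² = 7.729e-07 m²
R₍20₎ = ρL/A = (5.64×10^-8)(7.36)/(7.729e-07) = 0.5371 Ω
R₍730₎ = R₍20₎(1 + αΔT) = 0.5371 × (1 + 0.0045×710) = 2.253 Ω
P = I²R = (10.9)² × 2.253 = 268 W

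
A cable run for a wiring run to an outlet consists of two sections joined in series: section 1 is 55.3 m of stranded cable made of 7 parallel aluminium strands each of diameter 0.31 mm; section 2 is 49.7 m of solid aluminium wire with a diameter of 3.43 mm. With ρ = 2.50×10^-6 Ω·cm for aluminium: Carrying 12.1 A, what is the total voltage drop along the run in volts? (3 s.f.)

33.3 V

ρ = 2.50×10^-6 Ω·cm = 2.50×10^-8 Ω·m
Section 1: A_strand = π(1.5500e-04)² = 7.548e-08 m²; R₁ = ρL/(N·A_s) = (2.50×10^-8)(55.3)/(7×7.548e-08) = 2.617 Ω
Section 2: A = π(d/2)² = π(1.7150e-03 m)² = 9.240e-06 m²
R₂ = (2.50×10^-8)(49.7)/(9.240e-06) = 0.1345 Ω
R = R₁ + R₂ = 2.751 Ω
V = IR = 12.1 × 2.751 = 33.3 V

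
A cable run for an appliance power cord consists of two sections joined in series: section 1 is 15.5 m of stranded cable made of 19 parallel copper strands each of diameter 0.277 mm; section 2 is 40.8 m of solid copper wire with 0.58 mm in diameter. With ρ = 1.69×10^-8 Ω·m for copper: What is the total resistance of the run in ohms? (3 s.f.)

2.84 Ω

Section 1: A_strand = π(1.3850e-04)² = 6.026e-08 m²; R₁ = ρL/(N·A_s) = (1.69×10^-8)(15.5)/(19×6.026e-08) = 0.2288 Ω
Section 2: A = π(d/2)² = π(2.9000e-04 m)² = 2.642e-07 m²
R₂ = (1.69×10^-8)(40.8)/(2.642e-07) = 2.61 Ω
R = R₁ + R₂ = 2.84 Ω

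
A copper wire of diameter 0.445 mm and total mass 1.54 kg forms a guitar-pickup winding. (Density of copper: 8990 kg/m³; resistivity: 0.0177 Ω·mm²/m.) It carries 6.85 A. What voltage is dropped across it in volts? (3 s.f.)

ρ = 0.0177 Ω·mm²/m = 1.77×10^-8 Ω·m
A = π(d/2)² = π(2.2250e-04 m)² = 1.5553e-07 m²
L = m/(density·A) = 1.54/(8990×1.5553e-07) = 1101 m
R = ρL/A = (1.77×10^-8)(1101)/(1.5553e-07) = 125.3 Ω
V = IR = 6.85 × 125.3 = 859 V

859 V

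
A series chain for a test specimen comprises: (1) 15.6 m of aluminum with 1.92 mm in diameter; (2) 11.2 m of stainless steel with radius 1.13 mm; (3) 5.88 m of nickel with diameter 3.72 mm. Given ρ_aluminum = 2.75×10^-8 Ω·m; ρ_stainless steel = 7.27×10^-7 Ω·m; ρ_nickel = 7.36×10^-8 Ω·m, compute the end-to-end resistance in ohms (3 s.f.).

2.22 Ω

Seg 1: A = π(d/2)² = π(9.6000e-04 m)² = 2.895e-06 m²
R_1 = (2.75×10^-8)(15.6)/(2.895e-06) = 0.1482 Ω
Seg 2: A = πr² = π(1.1300e-03 m)² = 4.011e-06 m²
R_2 = (7.27×10^-7)(11.2)/(4.011e-06) = 2.03 Ω
Seg 3: A = π(d/2)² = π(1.8600e-03 m)² = 1.087e-05 m²
R_3 = (7.36×10^-8)(5.88)/(1.087e-05) = 0.03982 Ω
R_total = R_1 + R_2 + R_3 = 2.22 Ω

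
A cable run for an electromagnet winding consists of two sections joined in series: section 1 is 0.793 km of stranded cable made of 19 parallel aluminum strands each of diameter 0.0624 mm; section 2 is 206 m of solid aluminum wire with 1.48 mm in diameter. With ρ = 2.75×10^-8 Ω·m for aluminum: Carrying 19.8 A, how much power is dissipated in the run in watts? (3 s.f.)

Section 1: A_strand = π(3.1200e-05)² = 3.058e-09 m²; R₁ = ρL/(N·A_s) = (2.75×10^-8)(793)/(19×3.058e-09) = 375.3 Ω
Section 2: A = π(d/2)² = π(7.4000e-04 m)² = 1.720e-06 m²
R₂ = (2.75×10^-8)(206)/(1.720e-06) = 3.293 Ω
R = R₁ + R₂ = 378.6 Ω
P = I²R = (19.8)² × 378.6 = 1.48×10^5 W

1.48×10^5 W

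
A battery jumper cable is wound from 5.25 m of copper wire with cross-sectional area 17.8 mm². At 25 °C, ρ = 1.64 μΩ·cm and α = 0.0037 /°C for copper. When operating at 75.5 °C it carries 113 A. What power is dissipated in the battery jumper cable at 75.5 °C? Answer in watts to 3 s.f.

ρ = 1.64 μΩ·cm = 1.64×10^-8 Ω·m
A = 17.8 mm² = 1.780e-05 m²
R₍25₎ = ρL/A = (1.64×10^-8)(5.25)/(1.780e-05) = 0.004837 Ω
R₍75.5₎ = R₍25₎(1 + αΔT) = 0.004837 × (1 + 0.0037×50.5) = 0.005741 Ω
P = I²R = (113)² × 0.005741 = 73.3 W

73.3 W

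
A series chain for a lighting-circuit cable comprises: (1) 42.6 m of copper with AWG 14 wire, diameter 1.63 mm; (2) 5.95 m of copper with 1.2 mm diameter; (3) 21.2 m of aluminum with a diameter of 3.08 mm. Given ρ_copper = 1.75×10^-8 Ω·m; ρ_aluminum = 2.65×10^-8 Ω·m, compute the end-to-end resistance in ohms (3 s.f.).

Seg 1: A = π(1.63/2 mm)² = π(8.1500e-04 m)² = 2.087e-06 m²
R_1 = (1.75×10^-8)(42.6)/(2.087e-06) = 0.3573 Ω
Seg 2: A = π(d/2)² = π(6.0000e-04 m)² = 1.131e-06 m²
R_2 = (1.75×10^-8)(5.95)/(1.131e-06) = 0.09207 Ω
Seg 3: A = π(d/2)² = π(1.5400e-03 m)² = 7.451e-06 m²
R_3 = (2.65×10^-8)(21.2)/(7.451e-06) = 0.0754 Ω
R_total = R_1 + R_2 + R_3 = 0.525 Ω

0.525 Ω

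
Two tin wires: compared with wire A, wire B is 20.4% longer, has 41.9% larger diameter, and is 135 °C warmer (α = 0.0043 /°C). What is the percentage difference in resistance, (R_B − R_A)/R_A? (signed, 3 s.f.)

R ∝ ρL/d² with ρ ∝ (1+αΔT), so R_B/R_A = (1 + 20.4/100) × (1 + 41.9/100)⁻² × (1 + 0.0043×135)
= 1.204 × 0.4966 × 1.581 = 0.945
(R_B − R_A)/R_A = 0.945 − 1 = -5.49%

-5.49%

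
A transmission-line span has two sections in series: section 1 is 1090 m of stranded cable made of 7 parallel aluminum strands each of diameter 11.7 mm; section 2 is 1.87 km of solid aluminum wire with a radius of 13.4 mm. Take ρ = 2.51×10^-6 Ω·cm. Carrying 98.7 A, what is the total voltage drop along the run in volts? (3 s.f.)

ρ = 2.51×10^-6 Ω·cm = 2.51×10^-8 Ω·m
Section 1: A_strand = π(5.8500e-03)² = 1.075e-04 m²; R₁ = ρL/(N·A_s) = (2.51×10^-8)(1090)/(7×1.075e-04) = 0.03635 Ω
Section 2: A = πr² = π(1.3400e-02 m)² = 5.641e-04 m²
R₂ = (2.51×10^-8)(1870)/(5.641e-04) = 0.08321 Ω
R = R₁ + R₂ = 0.1196 Ω
V = IR = 98.7 × 0.1196 = 11.8 V

11.8 V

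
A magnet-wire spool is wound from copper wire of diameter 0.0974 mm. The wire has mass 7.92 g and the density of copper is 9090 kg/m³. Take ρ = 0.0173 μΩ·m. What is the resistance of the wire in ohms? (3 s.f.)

272 Ω

ρ = 0.0173 μΩ·m = 1.73×10^-8 Ω·m
A = π(d/2)² = π(4.8700e-05 m)² = 7.4509e-09 m²
L = m/(density·A) = 0.00792/(9090×7.4509e-09) = 116.9 m
R = ρL/A = (1.73×10^-8)(116.9)/(7.4509e-09) = 272 Ω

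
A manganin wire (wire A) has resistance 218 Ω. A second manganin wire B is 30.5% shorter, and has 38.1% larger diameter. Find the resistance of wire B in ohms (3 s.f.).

79.4 Ω

R ∝ L/d², so R_B/R_A = (1 − 30.5/100) × (1 + 38.1/100)⁻²
= 0.695 × 0.5243 = 0.3644
R_B = 0.3644 × 218 = 79.4 Ω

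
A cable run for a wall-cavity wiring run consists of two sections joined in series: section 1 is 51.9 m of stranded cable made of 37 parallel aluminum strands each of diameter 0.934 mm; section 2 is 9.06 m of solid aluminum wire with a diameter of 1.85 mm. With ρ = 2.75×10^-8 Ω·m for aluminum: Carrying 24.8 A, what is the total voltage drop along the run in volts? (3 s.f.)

Section 1: A_strand = π(4.6700e-04)² = 6.851e-07 m²; R₁ = ρL/(N·A_s) = (2.75×10^-8)(51.9)/(37×6.851e-07) = 0.0563 Ω
Section 2: A = π(d/2)² = π(9.2500e-04 m)² = 2.688e-06 m²
R₂ = (2.75×10^-8)(9.06)/(2.688e-06) = 0.09269 Ω
R = R₁ + R₂ = 0.149 Ω
V = IR = 24.8 × 0.149 = 3.69 V

3.69 V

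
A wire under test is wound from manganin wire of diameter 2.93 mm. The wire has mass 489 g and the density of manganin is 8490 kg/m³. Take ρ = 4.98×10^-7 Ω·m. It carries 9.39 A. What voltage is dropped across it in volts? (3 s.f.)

A = π(d/2)² = π(1.4650e-03 m)² = 6.7426e-06 m²
L = m/(density·A) = 0.489/(8490×6.7426e-06) = 8.542 m
R = ρL/A = (4.98×10^-7)(8.542)/(6.7426e-06) = 0.6309 Ω
V = IR = 9.39 × 0.6309 = 5.92 V

5.92 V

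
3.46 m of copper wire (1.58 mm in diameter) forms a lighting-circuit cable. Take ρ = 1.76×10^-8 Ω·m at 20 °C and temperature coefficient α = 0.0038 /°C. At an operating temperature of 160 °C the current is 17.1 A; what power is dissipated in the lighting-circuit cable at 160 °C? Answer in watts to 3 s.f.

A = π(d/2)² = π(7.9000e-04 m)² = 1.961e-06 m²
R₍20₎ = ρL/A = (1.76×10^-8)(3.46)/(1.961e-06) = 0.03106 Ω
R₍160₎ = R₍20₎(1 + αΔT) = 0.03106 × (1 + 0.0038×140) = 0.04758 Ω
P = I²R = (17.1)² × 0.04758 = 13.9 W

13.9 W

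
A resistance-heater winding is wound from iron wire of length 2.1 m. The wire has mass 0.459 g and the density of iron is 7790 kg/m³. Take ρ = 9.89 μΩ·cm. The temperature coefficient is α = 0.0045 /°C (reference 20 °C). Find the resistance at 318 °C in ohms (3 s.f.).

17.3 Ω

ρ = 9.89 μΩ·cm = 9.89×10^-8 Ω·m
A = m/(density·L) = 4.590×10^-4/(7790×2.1) = 2.8058e-08 m²
R = ρL/A = (9.89×10^-8)(2.1)/(2.8058e-08) = 7.402 Ω
R(318 °C) = 7.402 × (1 + 0.0045×298) = 17.3 Ω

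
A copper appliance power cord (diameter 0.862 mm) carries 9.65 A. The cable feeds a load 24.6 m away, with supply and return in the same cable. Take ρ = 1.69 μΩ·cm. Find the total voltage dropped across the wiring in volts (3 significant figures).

13.7 V

ρ = 1.69 μΩ·cm = 1.69×10^-8 Ω·m
A = π(d/2)² = π(4.3100e-04 m)² = 5.836e-07 m²
Total conductor length (both ways) L = 2 × 24.6 = 49.2 m
R = ρL/A = (1.69×10^-8)(49.2)/(5.836e-07) = 1.425 Ω
V = IR = 9.65 × 1.425 = 13.7 V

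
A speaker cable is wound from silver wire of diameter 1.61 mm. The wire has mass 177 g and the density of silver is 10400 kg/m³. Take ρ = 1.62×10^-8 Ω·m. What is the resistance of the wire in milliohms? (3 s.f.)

A = π(d/2)² = π(8.0500e-04 m)² = 2.0358e-06 m²
L = m/(density·A) = 0.177/(10400×2.0358e-06) = 8.36 m
R = ρL/A = (1.62×10^-8)(8.36)/(2.0358e-06) = 66.5 mΩ

66.5 mΩ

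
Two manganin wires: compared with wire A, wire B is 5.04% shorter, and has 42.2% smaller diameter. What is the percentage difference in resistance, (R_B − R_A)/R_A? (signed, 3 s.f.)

184%

R ∝ L/d², so R_B/R_A = (1 − 5.04/100) × (1 − 42.2/100)⁻²
= 0.9496 × 2.993 = 2.842
(R_B − R_A)/R_A = 2.842 − 1 = 184%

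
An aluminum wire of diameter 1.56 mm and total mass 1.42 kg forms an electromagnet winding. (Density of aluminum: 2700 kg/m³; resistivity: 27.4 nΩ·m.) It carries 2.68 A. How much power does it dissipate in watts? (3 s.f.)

ρ = 27.4 nΩ·m = 2.74×10^-8 Ω·m
A = π(d/2)² = π(7.8000e-04 m)² = 1.9113e-06 m²
L = m/(density·A) = 1.42/(2700×1.9113e-06) = 275.2 m
R = ρL/A = (2.74×10^-8)(275.2)/(1.9113e-06) = 3.945 Ω
P = I²R = (2.68)² × 3.945 = 28.3 W

28.3 W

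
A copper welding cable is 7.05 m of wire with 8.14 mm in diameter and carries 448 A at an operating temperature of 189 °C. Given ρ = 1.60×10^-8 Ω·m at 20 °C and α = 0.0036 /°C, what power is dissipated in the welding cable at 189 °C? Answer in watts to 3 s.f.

A = π(d/2)² = π(4.0700e-03 m)² = 5.204e-05 m²
R₍20₎ = ρL/A = (1.60×10^-8)(7.05)/(5.204e-05) = 0.002168 Ω
R₍189₎ = R₍20₎(1 + αΔT) = 0.002168 × (1 + 0.0036×169) = 0.003486 Ω
P = I²R = (448)² × 0.003486 = 700 W

700 W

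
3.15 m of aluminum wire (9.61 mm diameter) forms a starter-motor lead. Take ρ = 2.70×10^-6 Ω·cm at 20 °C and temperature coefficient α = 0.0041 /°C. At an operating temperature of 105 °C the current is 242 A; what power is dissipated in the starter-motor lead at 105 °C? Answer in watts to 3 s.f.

92.6 W

ρ = 2.70×10^-6 Ω·cm = 2.70×10^-8 Ω·m
A = π(d/2)² = π(4.8050e-03 m)² = 7.253e-05 m²
R₍20₎ = ρL/A = (2.70×10^-8)(3.15)/(7.253e-05) = 0.001173 Ω
R₍105₎ = R₍20₎(1 + αΔT) = 0.001173 × (1 + 0.0041×85) = 0.001581 Ω
P = I²R = (242)² × 0.001581 = 92.6 W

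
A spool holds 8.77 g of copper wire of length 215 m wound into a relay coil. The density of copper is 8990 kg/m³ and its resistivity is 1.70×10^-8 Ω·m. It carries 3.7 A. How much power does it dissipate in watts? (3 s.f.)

11000 W

A = m/(density·L) = 0.00877/(8990×215) = 4.5373e-09 m²
R = ρL/A = (1.70×10^-8)(215)/(4.5373e-09) = 805.5 Ω
P = I²R = (3.7)² × 805.5 = 11000 W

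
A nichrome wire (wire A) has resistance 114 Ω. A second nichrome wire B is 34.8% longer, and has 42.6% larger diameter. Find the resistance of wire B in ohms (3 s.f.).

R ∝ L/d², so R_B/R_A = (1 + 34.8/100) × (1 + 42.6/100)⁻²
= 1.348 × 0.4918 = 0.6629
R_B = 0.6629 × 114 = 75.6 Ω

75.6 Ω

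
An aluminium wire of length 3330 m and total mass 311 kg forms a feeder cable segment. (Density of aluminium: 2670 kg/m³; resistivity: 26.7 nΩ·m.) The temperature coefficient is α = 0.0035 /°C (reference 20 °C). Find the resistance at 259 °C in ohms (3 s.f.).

4.67 Ω

ρ = 26.7 nΩ·m = 2.67×10^-8 Ω·m
A = m/(density·L) = 311/(2670×3330) = 3.4979e-05 m²
R = ρL/A = (2.67×10^-8)(3330)/(3.4979e-05) = 2.542 Ω
R(259 °C) = 2.542 × (1 + 0.0035×239) = 4.67 Ω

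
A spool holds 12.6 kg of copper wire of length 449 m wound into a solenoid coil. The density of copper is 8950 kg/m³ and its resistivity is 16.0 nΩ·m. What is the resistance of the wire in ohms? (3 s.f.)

ρ = 16.0 nΩ·m = 1.60×10^-8 Ω·m
A = m/(density·L) = 12.6/(8950×449) = 3.1355e-06 m²
R = ρL/A = (1.60×10^-8)(449)/(3.1355e-06) = 2.29 Ω

2.29 Ω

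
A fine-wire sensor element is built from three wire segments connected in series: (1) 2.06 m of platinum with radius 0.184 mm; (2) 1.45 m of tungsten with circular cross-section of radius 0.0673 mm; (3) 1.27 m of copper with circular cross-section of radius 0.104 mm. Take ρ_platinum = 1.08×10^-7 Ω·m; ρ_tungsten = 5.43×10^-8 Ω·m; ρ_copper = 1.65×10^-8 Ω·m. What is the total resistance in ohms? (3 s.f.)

8.24 Ω

Seg 1: A = πr² = π(1.8400e-04 m)² = 1.064e-07 m²
R_1 = (1.08×10^-7)(2.06)/(1.064e-07) = 2.092 Ω
Seg 2: A = πr² = π(6.7300e-05 m)² = 1.423e-08 m²
R_2 = (5.43×10^-8)(1.45)/(1.423e-08) = 5.533 Ω
Seg 3: A = πr² = π(1.0400e-04 m)² = 3.398e-08 m²
R_3 = (1.65×10^-8)(1.27)/(3.398e-08) = 0.6167 Ω
R_total = R_1 + R_2 + R_3 = 8.24 Ω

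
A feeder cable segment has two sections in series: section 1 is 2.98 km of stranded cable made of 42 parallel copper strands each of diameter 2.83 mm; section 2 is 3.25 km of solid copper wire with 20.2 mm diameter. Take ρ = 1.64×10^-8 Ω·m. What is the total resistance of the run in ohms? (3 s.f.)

Section 1: A_strand = π(1.4150e-03)² = 6.290e-06 m²; R₁ = ρL/(N·A_s) = (1.64×10^-8)(2980)/(42×6.290e-06) = 0.185 Ω
Section 2: A = π(d/2)² = π(1.0100e-02 m)² = 3.205e-04 m²
R₂ = (1.64×10^-8)(3250)/(3.205e-04) = 0.1663 Ω
R = R₁ + R₂ = 0.351 Ω

0.351 Ω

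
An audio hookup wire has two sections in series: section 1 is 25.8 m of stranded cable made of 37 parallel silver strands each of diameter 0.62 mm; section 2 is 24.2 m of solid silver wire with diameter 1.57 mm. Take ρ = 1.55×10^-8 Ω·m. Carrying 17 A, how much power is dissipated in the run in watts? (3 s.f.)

66.3 W

Section 1: A_strand = π(3.1000e-04)² = 3.019e-07 m²; R₁ = ρL/(N·A_s) = (1.55×10^-8)(25.8)/(37×3.019e-07) = 0.0358 Ω
Section 2: A = π(d/2)² = π(7.8500e-04 m)² = 1.936e-06 m²
R₂ = (1.55×10^-8)(24.2)/(1.936e-06) = 0.1938 Ω
R = R₁ + R₂ = 0.2296 Ω
P = I²R = (17)² × 0.2296 = 66.3 W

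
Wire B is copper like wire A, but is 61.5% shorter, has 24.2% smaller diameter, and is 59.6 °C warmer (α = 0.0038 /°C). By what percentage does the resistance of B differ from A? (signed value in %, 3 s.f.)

-17.8%

R ∝ ρL/d² with ρ ∝ (1+αΔT), so R_B/R_A = (1 − 61.5/100) × (1 − 24.2/100)⁻² × (1 + 0.0038×59.6)
= 0.385 × 1.74 × 1.226 = 0.8218
(R_B − R_A)/R_A = 0.8218 − 1 = -17.8%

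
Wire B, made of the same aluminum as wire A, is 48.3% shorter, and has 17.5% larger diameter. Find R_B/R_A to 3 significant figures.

0.374

R ∝ L/d², so R_B/R_A = (1 − 48.3/100) × (1 + 17.5/100)⁻²
= 0.517 × 0.7243 = 0.374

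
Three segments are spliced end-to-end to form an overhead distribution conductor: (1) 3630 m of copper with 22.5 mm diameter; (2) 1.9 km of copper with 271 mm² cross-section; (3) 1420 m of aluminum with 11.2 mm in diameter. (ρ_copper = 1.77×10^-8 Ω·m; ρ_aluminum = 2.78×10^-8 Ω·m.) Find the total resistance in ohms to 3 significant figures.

0.686 Ω

Seg 1: A = π(d/2)² = π(1.1250e-02 m)² = 3.976e-04 m²
R_1 = (1.77×10^-8)(3630)/(3.976e-04) = 0.1616 Ω
Seg 2: A = 271 mm² = 2.710e-04 m²
R_2 = (1.77×10^-8)(1900)/(2.710e-04) = 0.1241 Ω
Seg 3: A = π(d/2)² = π(5.6000e-03 m)² = 9.852e-05 m²
R_3 = (2.78×10^-8)(1420)/(9.852e-05) = 0.4007 Ω
R_total = R_1 + R_2 + R_3 = 0.686 Ω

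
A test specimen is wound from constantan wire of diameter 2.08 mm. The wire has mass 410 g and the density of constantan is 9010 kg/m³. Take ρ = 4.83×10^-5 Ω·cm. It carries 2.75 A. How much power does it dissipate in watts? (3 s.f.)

ρ = 4.83×10^-5 Ω·cm = 4.83×10^-7 Ω·m
A = π(d/2)² = π(1.0400e-03 m)² = 3.3979e-06 m²
L = m/(density·A) = 0.41/(9010×3.3979e-06) = 13.39 m
R = ρL/A = (4.83×10^-7)(13.39)/(3.3979e-06) = 1.904 Ω
P = I²R = (2.75)² × 1.904 = 14.4 W

14.4 W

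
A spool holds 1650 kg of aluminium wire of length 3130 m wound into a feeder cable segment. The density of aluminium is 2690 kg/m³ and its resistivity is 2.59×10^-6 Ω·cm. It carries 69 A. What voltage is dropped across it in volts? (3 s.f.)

ρ = 2.59×10^-6 Ω·cm = 2.59×10^-8 Ω·m
A = m/(density·L) = 1650/(2690×3130) = 1.9597e-04 m²
R = ρL/A = (2.59×10^-8)(3130)/(1.9597e-04) = 0.4137 Ω
V = IR = 69 × 0.4137 = 28.5 V

28.5 V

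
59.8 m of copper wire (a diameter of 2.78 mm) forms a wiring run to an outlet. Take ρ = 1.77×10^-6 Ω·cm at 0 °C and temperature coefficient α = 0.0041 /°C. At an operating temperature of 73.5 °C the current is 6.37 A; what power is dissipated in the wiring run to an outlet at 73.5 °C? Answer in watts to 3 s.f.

9.21 W

ρ = 1.77×10^-6 Ω·cm = 1.77×10^-8 Ω·m
A = π(d/2)² = π(1.3900e-03 m)² = 6.070e-06 m²
R₍0₎ = ρL/A = (1.77×10^-8)(59.8)/(6.070e-06) = 0.1744 Ω
R₍73.5₎ = R₍0₎(1 + αΔT) = 0.1744 × (1 + 0.0041×73.5) = 0.2269 Ω
P = I²R = (6.37)² × 0.2269 = 9.21 W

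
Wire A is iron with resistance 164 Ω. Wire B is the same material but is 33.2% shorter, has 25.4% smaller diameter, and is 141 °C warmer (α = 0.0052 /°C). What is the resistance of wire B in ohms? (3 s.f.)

341 Ω

R ∝ ρL/d² with ρ ∝ (1+αΔT), so R_B/R_A = (1 − 33.2/100) × (1 − 25.4/100)⁻² × (1 + 0.0052×141)
= 0.668 × 1.797 × 1.733 = 2.08
R_B = 2.08 × 164 = 341 Ω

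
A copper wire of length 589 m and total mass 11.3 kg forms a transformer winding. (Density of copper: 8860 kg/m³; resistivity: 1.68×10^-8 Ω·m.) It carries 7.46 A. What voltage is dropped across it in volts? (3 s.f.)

A = m/(density·L) = 11.3/(8860×589) = 2.1654e-06 m²
R = ρL/A = (1.68×10^-8)(589)/(2.1654e-06) = 4.57 Ω
V = IR = 7.46 × 4.57 = 34.1 V

34.1 V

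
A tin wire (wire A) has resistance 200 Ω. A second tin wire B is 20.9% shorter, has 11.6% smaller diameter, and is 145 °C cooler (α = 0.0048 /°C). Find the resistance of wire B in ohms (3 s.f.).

R ∝ ρL/d² with ρ ∝ (1+αΔT), so R_B/R_A = (1 − 20.9/100) × (1 − 11.6/100)⁻² × (1 − 0.0048×145)
= 0.791 × 1.28 × 0.304 = 0.3077
R_B = 0.3077 × 200 = 61.5 Ω

61.5 Ω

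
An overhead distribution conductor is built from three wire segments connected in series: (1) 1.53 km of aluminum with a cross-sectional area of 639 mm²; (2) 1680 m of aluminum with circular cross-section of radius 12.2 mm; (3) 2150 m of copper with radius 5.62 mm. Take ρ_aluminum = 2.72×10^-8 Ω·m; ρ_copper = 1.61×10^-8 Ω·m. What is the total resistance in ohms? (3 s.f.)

Seg 1: A = 639 mm² = 6.390e-04 m²
R_1 = (2.72×10^-8)(1530)/(6.390e-04) = 0.06513 Ω
Seg 2: A = πr² = π(1.2200e-02 m)² = 4.676e-04 m²
R_2 = (2.72×10^-8)(1680)/(4.676e-04) = 0.09773 Ω
Seg 3: A = πr² = π(5.6200e-03 m)² = 9.923e-05 m²
R_3 = (1.61×10^-8)(2150)/(9.923e-05) = 0.3489 Ω
R_total = R_1 + R_2 + R_3 = 0.512 Ω

0.512 Ω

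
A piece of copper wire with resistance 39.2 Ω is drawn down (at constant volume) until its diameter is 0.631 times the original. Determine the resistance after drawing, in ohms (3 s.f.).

247 Ω

Volume constant ⇒ L' = L/r² with r = 0.631. R' = ρL'/A' = ρ(L/r²)/(πr²d₀²/4) = R/r⁴.
R' = 6.308 × 39.2 = 247 Ω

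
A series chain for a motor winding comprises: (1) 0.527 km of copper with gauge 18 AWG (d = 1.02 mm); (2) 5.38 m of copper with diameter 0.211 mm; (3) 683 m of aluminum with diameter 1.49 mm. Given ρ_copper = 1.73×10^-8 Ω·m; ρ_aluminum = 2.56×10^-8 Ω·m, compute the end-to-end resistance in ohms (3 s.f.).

Seg 1: A = π(1.02/2 mm)² = π(5.1000e-04 m)² = 8.171e-07 m²
R_1 = (1.73×10^-8)(527)/(8.171e-07) = 11.16 Ω
Seg 2: A = π(d/2)² = π(1.0550e-04 m)² = 3.497e-08 m²
R_2 = (1.73×10^-8)(5.38)/(3.497e-08) = 2.662 Ω
Seg 3: A = π(d/2)² = π(7.4500e-04 m)² = 1.744e-06 m²
R_3 = (2.56×10^-8)(683)/(1.744e-06) = 10.03 Ω
R_total = R_1 + R_2 + R_3 = 23.8 Ω

23.8 Ω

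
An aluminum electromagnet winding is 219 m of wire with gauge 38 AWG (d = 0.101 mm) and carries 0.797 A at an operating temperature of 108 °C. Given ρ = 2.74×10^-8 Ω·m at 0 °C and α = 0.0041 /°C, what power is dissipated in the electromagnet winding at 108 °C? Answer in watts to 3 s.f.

686 W

A = π(0.101/2 mm)² = π(5.0500e-05 m)² = 8.012e-09 m²
R₍0₎ = ρL/A = (2.74×10^-8)(219)/(8.012e-09) = 749 Ω
R₍108₎ = R₍0₎(1 + αΔT) = 749 × (1 + 0.0041×108) = 1081 Ω
P = I²R = (0.797)² × 1081 = 686 W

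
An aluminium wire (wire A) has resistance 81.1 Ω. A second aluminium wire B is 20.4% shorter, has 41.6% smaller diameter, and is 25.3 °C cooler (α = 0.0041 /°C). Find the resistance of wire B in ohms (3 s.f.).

R ∝ ρL/d² with ρ ∝ (1+αΔT), so R_B/R_A = (1 − 20.4/100) × (1 − 41.6/100)⁻² × (1 − 0.0041×25.3)
= 0.796 × 2.932 × 0.8963 = 2.092
R_B = 2.092 × 81.1 = 170 Ω

170 Ω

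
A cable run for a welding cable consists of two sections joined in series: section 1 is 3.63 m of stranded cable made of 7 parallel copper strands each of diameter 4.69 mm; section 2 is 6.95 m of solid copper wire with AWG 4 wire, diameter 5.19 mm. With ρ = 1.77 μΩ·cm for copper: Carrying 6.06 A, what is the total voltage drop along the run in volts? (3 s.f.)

0.0385 V

ρ = 1.77 μΩ·cm = 1.77×10^-8 Ω·m
Section 1: A_strand = π(2.3450e-03)² = 1.728e-05 m²; R₁ = ρL/(N·A_s) = (1.77×10^-8)(3.63)/(7×1.728e-05) = 5.313×10^-4 Ω
Section 2: A = π(5.19/2 mm)² = π(2.5950e-03 m)² = 2.116e-05 m²
R₂ = (1.77×10^-8)(6.95)/(2.116e-05) = 0.005815 Ω
R = R₁ + R₂ = 0.006346 Ω
V = IR = 6.06 × 0.006346 = 0.0385 V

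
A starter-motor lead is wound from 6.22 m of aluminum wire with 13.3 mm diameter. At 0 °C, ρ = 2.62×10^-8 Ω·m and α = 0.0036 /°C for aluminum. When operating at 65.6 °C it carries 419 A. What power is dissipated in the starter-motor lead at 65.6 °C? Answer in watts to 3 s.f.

255 W

A = π(d/2)² = π(6.6500e-03 m)² = 1.389e-04 m²
R₍0₎ = ρL/A = (2.62×10^-8)(6.22)/(1.389e-04) = 0.001173 Ω
R₍65.6₎ = R₍0₎(1 + αΔT) = 0.001173 × (1 + 0.0036×65.6) = 0.00145 Ω
P = I²R = (419)² × 0.00145 = 255 W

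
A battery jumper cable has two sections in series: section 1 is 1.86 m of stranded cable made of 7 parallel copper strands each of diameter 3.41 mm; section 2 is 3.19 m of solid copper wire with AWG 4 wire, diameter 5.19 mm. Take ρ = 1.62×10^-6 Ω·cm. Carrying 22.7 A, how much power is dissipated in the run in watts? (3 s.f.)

1.50 W

ρ = 1.62×10^-6 Ω·cm = 1.62×10^-8 Ω·m
Section 1: A_strand = π(1.7050e-03)² = 9.133e-06 m²; R₁ = ρL/(N·A_s) = (1.62×10^-8)(1.86)/(7×9.133e-06) = 4.713×10^-4 Ω
Section 2: A = π(5.19/2 mm)² = π(2.5950e-03 m)² = 2.116e-05 m²
R₂ = (1.62×10^-8)(3.19)/(2.116e-05) = 0.002443 Ω
R = R₁ + R₂ = 0.002914 Ω
P = I²R = (22.7)² × 0.002914 = 1.50 W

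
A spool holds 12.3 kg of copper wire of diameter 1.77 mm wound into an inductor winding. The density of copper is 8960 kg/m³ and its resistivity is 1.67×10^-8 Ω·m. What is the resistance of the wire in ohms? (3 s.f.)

3.79 Ω

A = π(d/2)² = π(8.8500e-04 m)² = 2.4606e-06 m²
L = m/(density·A) = 12.3/(8960×2.4606e-06) = 557.9 m
R = ρL/A = (1.67×10^-8)(557.9)/(2.4606e-06) = 3.79 Ω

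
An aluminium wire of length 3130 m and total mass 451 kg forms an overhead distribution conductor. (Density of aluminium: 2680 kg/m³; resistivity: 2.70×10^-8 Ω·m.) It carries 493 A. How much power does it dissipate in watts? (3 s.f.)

3.82×10^5 W

A = m/(density·L) = 451/(2680×3130) = 5.3765e-05 m²
R = ρL/A = (2.70×10^-8)(3130)/(5.3765e-05) = 1.572 Ω
P = I²R = (493)² × 1.572 = 3.82×10^5 W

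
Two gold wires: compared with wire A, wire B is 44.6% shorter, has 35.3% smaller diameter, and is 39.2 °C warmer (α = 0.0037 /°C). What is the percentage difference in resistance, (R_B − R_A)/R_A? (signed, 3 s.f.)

51.5%

R ∝ ρL/d² with ρ ∝ (1+αΔT), so R_B/R_A = (1 − 44.6/100) × (1 − 35.3/100)⁻² × (1 + 0.0037×39.2)
= 0.554 × 2.389 × 1.145 = 1.515
(R_B − R_A)/R_A = 1.515 − 1 = 51.5%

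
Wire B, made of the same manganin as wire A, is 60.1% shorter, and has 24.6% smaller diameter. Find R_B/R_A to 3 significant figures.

R ∝ L/d², so R_B/R_A = (1 − 60.1/100) × (1 − 24.6/100)⁻²
= 0.399 × 1.759 = 0.702

0.702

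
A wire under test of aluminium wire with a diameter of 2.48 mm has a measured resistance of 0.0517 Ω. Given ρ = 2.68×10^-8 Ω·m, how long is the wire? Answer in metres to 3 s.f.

9.32 m

A = π(d/2)² = π(1.2400e-03 m)² = 4.831e-06 m²
L = RA/ρ = (0.0517)(4.831e-06)/(2.68×10^-8) = 9.32 m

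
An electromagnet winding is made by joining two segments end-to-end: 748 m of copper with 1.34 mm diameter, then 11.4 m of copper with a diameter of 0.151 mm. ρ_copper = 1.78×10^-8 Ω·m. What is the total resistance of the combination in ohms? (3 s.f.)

Segment 1: A = π(d/2)² = π(6.7000e-04 m)² = 1.410e-06 m²
R₁ = ρL/A = (1.78×10^-8)(748)/(1.410e-06) = 9.441 Ω
Segment 2: A = π(d/2)² = π(7.5500e-05 m)² = 1.791e-08 m²
R₂ = (1.78×10^-8)(11.4)/(1.791e-08) = 11.33 Ω
R = R₁ + R₂ = 20.8 Ω

20.8 Ω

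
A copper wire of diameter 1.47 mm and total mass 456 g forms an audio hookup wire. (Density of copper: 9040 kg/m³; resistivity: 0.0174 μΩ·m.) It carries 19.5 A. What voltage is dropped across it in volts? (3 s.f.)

5.94 V

ρ = 0.0174 μΩ·m = 1.74×10^-8 Ω·m
A = π(d/2)² = π(7.3500e-04 m)² = 1.6972e-06 m²
L = m/(density·A) = 0.456/(9040×1.6972e-06) = 29.72 m
R = ρL/A = (1.74×10^-8)(29.72)/(1.6972e-06) = 0.3047 Ω
V = IR = 19.5 × 0.3047 = 5.94 V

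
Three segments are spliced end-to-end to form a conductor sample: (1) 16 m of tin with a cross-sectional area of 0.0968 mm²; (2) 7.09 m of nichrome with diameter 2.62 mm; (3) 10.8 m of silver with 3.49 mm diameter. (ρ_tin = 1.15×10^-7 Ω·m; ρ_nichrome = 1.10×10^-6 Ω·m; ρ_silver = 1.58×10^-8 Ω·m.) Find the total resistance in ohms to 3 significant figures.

Seg 1: A = 0.0968 mm² = 9.680e-08 m²
R_1 = (1.15×10^-7)(16)/(9.680e-08) = 19.01 Ω
Seg 2: A = π(d/2)² = π(1.3100e-03 m)² = 5.391e-06 m²
R_2 = (1.10×10^-6)(7.09)/(5.391e-06) = 1.447 Ω
Seg 3: A = π(d/2)² = π(1.7450e-03 m)² = 9.566e-06 m²
R_3 = (1.58×10^-8)(10.8)/(9.566e-06) = 0.01784 Ω
R_total = R_1 + R_2 + R_3 = 20.5 Ω

20.5 Ω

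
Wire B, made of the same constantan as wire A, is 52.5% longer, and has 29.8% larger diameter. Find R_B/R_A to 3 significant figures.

R ∝ L/d², so R_B/R_A = (1 + 52.5/100) × (1 + 29.8/100)⁻²
= 1.525 × 0.5935 = 0.905

0.905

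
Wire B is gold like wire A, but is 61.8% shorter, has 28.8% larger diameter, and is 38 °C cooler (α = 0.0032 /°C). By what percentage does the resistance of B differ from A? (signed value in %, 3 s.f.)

-79.8%

R ∝ ρL/d² with ρ ∝ (1+αΔT), so R_B/R_A = (1 − 61.8/100) × (1 + 28.8/100)⁻² × (1 − 0.0032×38)
= 0.382 × 0.6028 × 0.8784 = 0.2023
(R_B − R_A)/R_A = 0.2023 − 1 = -79.8%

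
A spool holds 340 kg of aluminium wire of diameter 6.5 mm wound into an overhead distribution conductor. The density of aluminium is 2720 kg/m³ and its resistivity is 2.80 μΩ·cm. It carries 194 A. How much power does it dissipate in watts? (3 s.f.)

1.20×10^5 W

ρ = 2.80 μΩ·cm = 2.80×10^-8 Ω·m
A = π(d/2)² = π(3.2500e-03 m)² = 3.3183e-05 m²
L = m/(density·A) = 340/(2720×3.3183e-05) = 3767 m
R = ρL/A = (2.80×10^-8)(3767)/(3.3183e-05) = 3.179 Ω
P = I²R = (194)² × 3.179 = 1.20×10^5 W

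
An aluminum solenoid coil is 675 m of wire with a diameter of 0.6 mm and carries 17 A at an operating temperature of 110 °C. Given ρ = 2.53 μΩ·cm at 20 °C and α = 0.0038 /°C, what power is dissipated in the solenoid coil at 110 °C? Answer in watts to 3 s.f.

23400 W

ρ = 2.53 μΩ·cm = 2.53×10^-8 Ω·m
A = π(d/2)² = π(3.0000e-04 m)² = 2.827e-07 m²
R₍20₎ = ρL/A = (2.53×10^-8)(675)/(2.827e-07) = 60.4 Ω
R₍110₎ = R₍20₎(1 + αΔT) = 60.4 × (1 + 0.0038×90) = 81.06 Ω
P = I²R = (17)² × 81.06 = 23400 W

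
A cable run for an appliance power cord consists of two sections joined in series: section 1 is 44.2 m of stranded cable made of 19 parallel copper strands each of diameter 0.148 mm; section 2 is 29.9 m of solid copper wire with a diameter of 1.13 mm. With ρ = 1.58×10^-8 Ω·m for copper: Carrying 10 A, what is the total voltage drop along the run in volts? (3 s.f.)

26.1 V

Section 1: A_strand = π(7.4000e-05)² = 1.720e-08 m²; R₁ = ρL/(N·A_s) = (1.58×10^-8)(44.2)/(19×1.720e-08) = 2.137 Ω
Section 2: A = π(d/2)² = π(5.6500e-04 m)² = 1.003e-06 m²
R₂ = (1.58×10^-8)(29.9)/(1.003e-06) = 0.4711 Ω
R = R₁ + R₂ = 2.608 Ω
V = IR = 10 × 2.608 = 26.1 V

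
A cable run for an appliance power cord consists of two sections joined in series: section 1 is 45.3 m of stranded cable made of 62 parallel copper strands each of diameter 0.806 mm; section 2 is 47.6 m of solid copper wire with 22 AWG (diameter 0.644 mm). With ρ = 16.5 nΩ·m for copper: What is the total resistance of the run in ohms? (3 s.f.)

2.43 Ω

ρ = 16.5 nΩ·m = 1.65×10^-8 Ω·m
Section 1: A_strand = π(4.0300e-04)² = 5.102e-07 m²; R₁ = ρL/(N·A_s) = (1.65×10^-8)(45.3)/(62×5.102e-07) = 0.02363 Ω
Section 2: A = π(0.644/2 mm)² = π(3.2200e-04 m)² = 3.257e-07 m²
R₂ = (1.65×10^-8)(47.6)/(3.257e-07) = 2.411 Ω
R = R₁ + R₂ = 2.43 Ω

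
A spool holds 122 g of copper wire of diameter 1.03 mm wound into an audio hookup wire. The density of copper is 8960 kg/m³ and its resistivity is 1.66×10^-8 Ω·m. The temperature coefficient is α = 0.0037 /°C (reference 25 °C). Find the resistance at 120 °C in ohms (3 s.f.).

0.440 Ω

A = π(d/2)² = π(5.1500e-04 m)² = 8.3323e-07 m²
L = m/(density·A) = 0.122/(8960×8.3323e-07) = 16.34 m
R = ρL/A = (1.66×10^-8)(16.34)/(8.3323e-07) = 0.3256 Ω
R(120 °C) = 0.3256 × (1 + 0.0037×95) = 0.440 Ω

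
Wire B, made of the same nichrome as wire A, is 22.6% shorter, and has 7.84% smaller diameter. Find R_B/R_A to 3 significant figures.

R ∝ L/d², so R_B/R_A = (1 − 22.6/100) × (1 − 7.84/100)⁻²
= 0.774 × 1.177 = 0.911

0.911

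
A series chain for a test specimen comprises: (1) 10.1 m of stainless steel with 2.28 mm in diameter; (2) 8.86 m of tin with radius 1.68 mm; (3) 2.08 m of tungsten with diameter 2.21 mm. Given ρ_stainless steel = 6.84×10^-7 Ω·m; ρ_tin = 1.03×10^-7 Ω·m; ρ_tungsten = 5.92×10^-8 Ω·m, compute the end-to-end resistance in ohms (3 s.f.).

1.83 Ω

Seg 1: A = π(d/2)² = π(1.1400e-03 m)² = 4.083e-06 m²
R_1 = (6.84×10^-7)(10.1)/(4.083e-06) = 1.692 Ω
Seg 2: A = πr² = π(1.6800e-03 m)² = 8.867e-06 m²
R_2 = (1.03×10^-7)(8.86)/(8.867e-06) = 0.1029 Ω
Seg 3: A = π(d/2)² = π(1.1050e-03 m)² = 3.836e-06 m²
R_3 = (5.92×10^-8)(2.08)/(3.836e-06) = 0.0321 Ω
R_total = R_1 + R_2 + R_3 = 1.83 Ω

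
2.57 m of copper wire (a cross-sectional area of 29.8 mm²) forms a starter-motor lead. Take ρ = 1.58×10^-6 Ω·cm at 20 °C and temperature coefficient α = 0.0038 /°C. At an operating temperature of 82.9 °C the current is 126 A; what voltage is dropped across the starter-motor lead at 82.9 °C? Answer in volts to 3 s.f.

0.213 V

ρ = 1.58×10^-6 Ω·cm = 1.58×10^-8 Ω·m
A = 29.8 mm² = 2.980e-05 m²
R₍20₎ = ρL/A = (1.58×10^-8)(2.57)/(2.980e-05) = 0.001363 Ω
R₍82.9₎ = R₍20₎(1 + αΔT) = 0.001363 × (1 + 0.0038×62.9) = 0.001688 Ω
V = IR = 126 × 0.001688 = 0.213 V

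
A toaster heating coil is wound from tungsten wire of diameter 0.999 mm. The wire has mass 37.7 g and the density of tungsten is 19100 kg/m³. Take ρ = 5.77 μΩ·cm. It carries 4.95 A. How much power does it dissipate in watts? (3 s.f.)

ρ = 5.77 μΩ·cm = 5.77×10^-8 Ω·m
A = π(d/2)² = π(4.9950e-04 m)² = 7.8383e-07 m²
L = m/(density·A) = 0.0377/(19100×7.8383e-07) = 2.518 m
R = ρL/A = (5.77×10^-8)(2.518)/(7.8383e-07) = 0.1854 Ω
P = I²R = (4.95)² × 0.1854 = 4.54 W

4.54 W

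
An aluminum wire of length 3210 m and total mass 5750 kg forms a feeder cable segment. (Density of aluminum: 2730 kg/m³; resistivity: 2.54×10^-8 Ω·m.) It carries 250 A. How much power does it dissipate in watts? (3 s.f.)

7770 W

A = m/(density·L) = 5750/(2730×3210) = 6.5615e-04 m²
R = ρL/A = (2.54×10^-8)(3210)/(6.5615e-04) = 0.1243 Ω
P = I²R = (250)² × 0.1243 = 7770 W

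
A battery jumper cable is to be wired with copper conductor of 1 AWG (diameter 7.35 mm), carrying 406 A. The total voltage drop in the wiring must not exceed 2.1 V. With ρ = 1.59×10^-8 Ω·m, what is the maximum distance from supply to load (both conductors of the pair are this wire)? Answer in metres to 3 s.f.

A = π(7.35/2 mm)² = π(3.6750e-03 m)² = 4.243e-05 m²
L_max = V_max·A/(2·ρI) = (2.1)(4.243e-05)/(2×1.59×10^-8×406) = 6.90 m

6.90 m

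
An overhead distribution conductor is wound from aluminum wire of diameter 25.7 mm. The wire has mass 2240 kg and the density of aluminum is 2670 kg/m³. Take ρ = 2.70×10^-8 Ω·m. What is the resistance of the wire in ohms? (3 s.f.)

0.0842 Ω

A = π(d/2)² = π(1.2850e-02 m)² = 5.1875e-04 m²
L = m/(density·A) = 2240/(2670×5.1875e-04) = 1617 m
R = ρL/A = (2.70×10^-8)(1617)/(5.1875e-04) = 0.0842 Ω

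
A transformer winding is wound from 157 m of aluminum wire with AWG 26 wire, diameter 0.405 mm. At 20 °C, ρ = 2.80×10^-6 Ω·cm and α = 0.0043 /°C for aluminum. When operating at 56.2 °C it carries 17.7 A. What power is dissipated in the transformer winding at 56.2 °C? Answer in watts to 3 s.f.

12400 W

ρ = 2.80×10^-6 Ω·cm = 2.80×10^-8 Ω·m
A = π(0.405/2 mm)² = π(2.0250e-04 m)² = 1.288e-07 m²
R₍20₎ = ρL/A = (2.80×10^-8)(157)/(1.288e-07) = 34.12 Ω
R₍56.2₎ = R₍20₎(1 + αΔT) = 34.12 × (1 + 0.0043×36.2) = 39.44 Ω
P = I²R = (17.7)² × 39.44 = 12400 W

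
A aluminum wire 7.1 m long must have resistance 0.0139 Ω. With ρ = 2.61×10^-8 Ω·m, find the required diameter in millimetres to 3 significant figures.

A = ρL/R = (2.61×10^-8)(7.1)/(0.0139) = 1.333e-05 m²
d = 2√(A/π) = 4.120e-03 m = 4.12 mm

4.12 mm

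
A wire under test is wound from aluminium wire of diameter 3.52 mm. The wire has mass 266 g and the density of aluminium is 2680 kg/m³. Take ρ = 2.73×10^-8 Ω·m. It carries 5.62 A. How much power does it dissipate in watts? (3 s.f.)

0.904 W

A = π(d/2)² = π(1.7600e-03 m)² = 9.7314e-06 m²
L = m/(density·A) = 0.266/(2680×9.7314e-06) = 10.2 m
R = ρL/A = (2.73×10^-8)(10.2)/(9.7314e-06) = 0.02861 Ω
P = I²R = (5.62)² × 0.02861 = 0.904 W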